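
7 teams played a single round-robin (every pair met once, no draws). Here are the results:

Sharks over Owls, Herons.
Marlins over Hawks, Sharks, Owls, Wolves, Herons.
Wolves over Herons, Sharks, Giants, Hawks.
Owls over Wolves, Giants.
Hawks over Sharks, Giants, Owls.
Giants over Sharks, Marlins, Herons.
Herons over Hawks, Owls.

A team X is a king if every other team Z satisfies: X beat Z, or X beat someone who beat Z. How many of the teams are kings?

5

Marlins reaches everyone (king).
Herons cannot reach Marlins in two steps.
Wolves reaches everyone (king).
Hawks reaches everyone (king).
Sharks cannot reach Marlins in two steps.
Owls reaches everyone (king).
Giants reaches everyone (king).
Kings: Marlins, Wolves, Hawks, Owls, Giants — 5.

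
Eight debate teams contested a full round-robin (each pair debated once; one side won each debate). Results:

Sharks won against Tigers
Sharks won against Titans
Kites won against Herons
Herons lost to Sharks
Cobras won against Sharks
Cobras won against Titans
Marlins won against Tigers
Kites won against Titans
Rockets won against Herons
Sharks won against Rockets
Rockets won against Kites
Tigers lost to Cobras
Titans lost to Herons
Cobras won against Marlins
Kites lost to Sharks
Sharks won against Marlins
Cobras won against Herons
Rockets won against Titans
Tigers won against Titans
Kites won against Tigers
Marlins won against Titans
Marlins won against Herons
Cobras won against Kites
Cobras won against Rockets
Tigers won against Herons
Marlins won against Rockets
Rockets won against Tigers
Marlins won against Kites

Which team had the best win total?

Cobras

Win totals: Herons 1, Sharks 6, Tigers 2, Cobras 7, Marlins 5, Rockets 4, Kites 3, Titans 0.
Cobras leads with 7 wins (next highest: 6).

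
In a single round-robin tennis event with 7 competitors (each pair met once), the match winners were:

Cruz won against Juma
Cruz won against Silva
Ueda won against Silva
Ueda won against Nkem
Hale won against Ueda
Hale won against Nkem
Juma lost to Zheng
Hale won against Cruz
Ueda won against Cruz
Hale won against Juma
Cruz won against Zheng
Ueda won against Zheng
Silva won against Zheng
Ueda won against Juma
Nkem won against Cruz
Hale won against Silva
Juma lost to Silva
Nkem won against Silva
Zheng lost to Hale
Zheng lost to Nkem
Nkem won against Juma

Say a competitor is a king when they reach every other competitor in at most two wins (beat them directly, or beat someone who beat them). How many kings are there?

Nkem cannot reach Hale, Ueda in two steps.
Silva cannot reach Nkem, Hale, Ueda, Cruz in two steps.
Juma cannot reach Nkem, Silva, Hale, Zheng, Ueda, Cruz in two steps.
Hale reaches everyone (king).
Zheng cannot reach Nkem, Silva, Hale, Ueda, Cruz in two steps.
Ueda cannot reach Hale in two steps.
Cruz cannot reach Nkem, Hale, Ueda in two steps.
Kings: Hale — 1.

1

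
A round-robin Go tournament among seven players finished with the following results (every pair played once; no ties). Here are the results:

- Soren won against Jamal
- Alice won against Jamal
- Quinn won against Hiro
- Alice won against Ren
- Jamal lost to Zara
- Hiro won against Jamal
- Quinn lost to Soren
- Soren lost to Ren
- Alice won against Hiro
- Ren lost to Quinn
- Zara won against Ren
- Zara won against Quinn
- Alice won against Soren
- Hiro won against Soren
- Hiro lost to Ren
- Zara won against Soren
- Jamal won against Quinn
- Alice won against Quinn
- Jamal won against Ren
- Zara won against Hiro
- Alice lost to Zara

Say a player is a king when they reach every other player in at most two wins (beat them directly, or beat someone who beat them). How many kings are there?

Hiro cannot reach Alice, Zara in two steps.
Ren cannot reach Alice, Zara in two steps.
Soren cannot reach Alice, Zara in two steps.
Jamal cannot reach Alice, Zara in two steps.
Alice cannot reach Zara in two steps.
Quinn cannot reach Alice, Zara in two steps.
Zara reaches everyone (king).
Kings: Zara — 1.

1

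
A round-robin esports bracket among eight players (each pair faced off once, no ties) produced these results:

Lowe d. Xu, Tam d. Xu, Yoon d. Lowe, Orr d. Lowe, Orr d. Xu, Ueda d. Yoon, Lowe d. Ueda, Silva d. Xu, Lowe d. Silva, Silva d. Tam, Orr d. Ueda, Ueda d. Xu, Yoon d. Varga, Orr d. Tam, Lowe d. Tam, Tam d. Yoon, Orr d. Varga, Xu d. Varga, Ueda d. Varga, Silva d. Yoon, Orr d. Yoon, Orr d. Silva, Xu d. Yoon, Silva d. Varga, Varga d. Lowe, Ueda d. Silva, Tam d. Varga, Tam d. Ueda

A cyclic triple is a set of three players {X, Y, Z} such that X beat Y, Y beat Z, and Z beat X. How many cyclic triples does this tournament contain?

9

Win totals: Silva 4, Lowe 4, Varga 1, Orr 7, Xu 2, Tam 4, Yoon 2, Ueda 4.
A player with w wins dominates both others in C(w,2) triples; summing gives 6 + 6 + 0 + 21 + 1 + 6 + 1 + 6 = 47 transitive triples.
Total triples C(8,3) = 56, so cyclic triples = 56 − 47 = 9.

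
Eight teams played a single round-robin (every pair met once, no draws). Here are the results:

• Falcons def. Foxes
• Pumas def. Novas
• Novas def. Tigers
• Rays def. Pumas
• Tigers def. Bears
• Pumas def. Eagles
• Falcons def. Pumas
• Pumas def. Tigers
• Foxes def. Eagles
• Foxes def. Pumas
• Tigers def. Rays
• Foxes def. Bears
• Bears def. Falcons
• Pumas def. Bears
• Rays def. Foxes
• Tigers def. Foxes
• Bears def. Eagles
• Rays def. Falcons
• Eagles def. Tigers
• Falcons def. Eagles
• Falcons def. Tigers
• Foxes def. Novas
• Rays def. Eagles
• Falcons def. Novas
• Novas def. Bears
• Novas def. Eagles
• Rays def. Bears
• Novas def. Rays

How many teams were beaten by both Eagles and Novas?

Eagles beat: Tigers.
Novas beat: Tigers, Eagles, Bears, Rays.
Both beat: Tigers — 1.

1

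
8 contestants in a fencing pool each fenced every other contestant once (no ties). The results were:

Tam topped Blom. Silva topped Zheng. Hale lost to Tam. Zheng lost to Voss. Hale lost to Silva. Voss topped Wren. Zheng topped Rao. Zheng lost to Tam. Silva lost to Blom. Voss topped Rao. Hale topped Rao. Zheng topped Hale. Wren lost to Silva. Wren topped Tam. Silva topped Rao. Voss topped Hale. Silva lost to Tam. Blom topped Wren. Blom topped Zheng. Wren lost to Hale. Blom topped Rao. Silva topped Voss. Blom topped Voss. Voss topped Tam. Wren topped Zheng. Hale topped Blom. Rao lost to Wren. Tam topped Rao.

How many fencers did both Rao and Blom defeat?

Rao beat: no one.
Blom beat: Wren, Silva, Voss, Rao, Zheng.
No one was beaten by both.

0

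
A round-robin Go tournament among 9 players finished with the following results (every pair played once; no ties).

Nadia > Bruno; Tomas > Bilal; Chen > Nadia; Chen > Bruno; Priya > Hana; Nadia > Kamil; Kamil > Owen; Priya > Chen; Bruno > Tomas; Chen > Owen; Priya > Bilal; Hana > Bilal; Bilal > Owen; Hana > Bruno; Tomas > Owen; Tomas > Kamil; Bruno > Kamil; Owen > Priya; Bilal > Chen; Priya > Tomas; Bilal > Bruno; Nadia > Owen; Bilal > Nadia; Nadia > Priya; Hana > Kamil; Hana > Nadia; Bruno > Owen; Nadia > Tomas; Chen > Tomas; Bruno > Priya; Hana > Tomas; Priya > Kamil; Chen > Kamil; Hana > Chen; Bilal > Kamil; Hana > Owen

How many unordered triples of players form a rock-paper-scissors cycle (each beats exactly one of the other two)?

Win totals: Tomas 3, Bilal 5, Chen 5, Bruno 4, Kamil 1, Owen 1, Hana 7, Priya 5, Nadia 5.
A player with w wins dominates both others in C(w,2) triples; summing gives 3 + 10 + 10 + 6 + 0 + 0 + 21 + 10 + 10 = 70 transitive triples.
Total triples C(9,3) = 84, so cyclic triples = 84 − 70 = 14.

14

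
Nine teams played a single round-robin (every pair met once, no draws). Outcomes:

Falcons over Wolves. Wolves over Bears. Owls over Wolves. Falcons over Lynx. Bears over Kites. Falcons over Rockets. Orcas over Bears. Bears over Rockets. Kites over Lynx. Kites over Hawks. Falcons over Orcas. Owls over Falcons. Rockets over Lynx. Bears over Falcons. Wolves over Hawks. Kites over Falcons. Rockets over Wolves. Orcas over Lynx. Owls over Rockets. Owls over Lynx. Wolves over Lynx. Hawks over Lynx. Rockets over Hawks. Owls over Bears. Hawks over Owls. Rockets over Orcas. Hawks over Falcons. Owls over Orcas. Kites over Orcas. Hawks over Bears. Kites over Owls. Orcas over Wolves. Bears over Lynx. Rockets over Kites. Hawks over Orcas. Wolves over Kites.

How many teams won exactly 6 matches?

Win totals: Wolves 4, Kites 5, Bears 4, Hawks 5, Falcons 4, Rockets 5, Owls 6, Lynx 0, Orcas 3.
Exactly 6: Owls — 1 team.

1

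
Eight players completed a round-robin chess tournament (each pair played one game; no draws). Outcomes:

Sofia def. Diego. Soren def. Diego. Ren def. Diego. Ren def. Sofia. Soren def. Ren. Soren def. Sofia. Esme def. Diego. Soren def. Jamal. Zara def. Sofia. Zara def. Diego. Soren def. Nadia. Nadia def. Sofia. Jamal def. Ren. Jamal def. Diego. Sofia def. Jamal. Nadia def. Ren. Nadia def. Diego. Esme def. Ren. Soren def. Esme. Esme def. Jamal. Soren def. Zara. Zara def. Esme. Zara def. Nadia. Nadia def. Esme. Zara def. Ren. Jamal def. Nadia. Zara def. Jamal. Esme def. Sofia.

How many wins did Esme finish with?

Esme's results: beat Ren, Jamal, Sofia, Diego; lost to Zara, Soren, Nadia.
That is 4 wins.

4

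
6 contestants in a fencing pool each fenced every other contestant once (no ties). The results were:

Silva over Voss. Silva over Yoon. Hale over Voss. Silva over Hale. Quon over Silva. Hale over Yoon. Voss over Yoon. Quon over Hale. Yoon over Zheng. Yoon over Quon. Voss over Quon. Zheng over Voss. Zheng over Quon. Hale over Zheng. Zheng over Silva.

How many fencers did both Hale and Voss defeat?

1

Hale beat: Zheng, Voss, Yoon.
Voss beat: Quon, Yoon.
Both beat: Yoon — 1.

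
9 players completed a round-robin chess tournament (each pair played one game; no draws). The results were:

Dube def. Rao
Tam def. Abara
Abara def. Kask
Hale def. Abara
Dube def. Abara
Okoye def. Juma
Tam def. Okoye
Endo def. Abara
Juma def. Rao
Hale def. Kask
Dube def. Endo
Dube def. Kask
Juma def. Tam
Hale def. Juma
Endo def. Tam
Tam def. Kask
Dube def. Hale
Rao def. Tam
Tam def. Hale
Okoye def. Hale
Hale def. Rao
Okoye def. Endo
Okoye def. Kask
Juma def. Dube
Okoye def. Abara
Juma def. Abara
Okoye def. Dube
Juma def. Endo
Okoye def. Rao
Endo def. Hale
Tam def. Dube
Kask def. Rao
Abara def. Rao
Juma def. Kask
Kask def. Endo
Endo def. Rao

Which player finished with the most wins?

Win totals: Juma 6, Rao 1, Abara 2, Hale 4, Dube 5, Okoye 7, Tam 5, Endo 4, Kask 2.
Okoye leads with 7 wins (next highest: 6).

Okoye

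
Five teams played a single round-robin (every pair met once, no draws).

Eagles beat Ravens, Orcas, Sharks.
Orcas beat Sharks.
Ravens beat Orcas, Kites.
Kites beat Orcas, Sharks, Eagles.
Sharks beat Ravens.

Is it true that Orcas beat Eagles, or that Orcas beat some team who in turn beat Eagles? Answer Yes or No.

Orcas did not beat Eagles directly.
Orcas beat Sharks, but each of them lost to Eagles. No two-step path.

No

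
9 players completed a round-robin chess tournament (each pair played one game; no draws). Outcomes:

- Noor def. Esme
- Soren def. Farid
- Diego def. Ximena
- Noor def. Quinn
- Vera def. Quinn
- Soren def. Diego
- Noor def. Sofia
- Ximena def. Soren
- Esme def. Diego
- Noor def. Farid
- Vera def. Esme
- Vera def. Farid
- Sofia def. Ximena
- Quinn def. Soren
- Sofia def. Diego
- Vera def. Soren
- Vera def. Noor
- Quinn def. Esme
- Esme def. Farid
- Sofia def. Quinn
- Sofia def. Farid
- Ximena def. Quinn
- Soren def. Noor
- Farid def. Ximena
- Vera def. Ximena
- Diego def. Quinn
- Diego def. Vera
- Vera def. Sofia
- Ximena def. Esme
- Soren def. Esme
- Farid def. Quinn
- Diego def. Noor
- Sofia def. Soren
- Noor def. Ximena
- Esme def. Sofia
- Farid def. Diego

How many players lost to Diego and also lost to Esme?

0

Diego beat: Noor, Quinn, Ximena, Vera.
Esme beat: Farid, Diego, Sofia.
No one was beaten by both.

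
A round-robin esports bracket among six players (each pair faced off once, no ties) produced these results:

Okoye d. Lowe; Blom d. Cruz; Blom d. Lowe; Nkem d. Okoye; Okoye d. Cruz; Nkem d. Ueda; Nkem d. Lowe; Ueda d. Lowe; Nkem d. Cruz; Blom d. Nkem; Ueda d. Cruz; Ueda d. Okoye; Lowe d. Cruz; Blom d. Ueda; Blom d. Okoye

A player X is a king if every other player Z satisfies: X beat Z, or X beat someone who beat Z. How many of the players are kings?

Blom reaches everyone (king).
Cruz cannot reach Blom, Okoye, Ueda, Nkem, Lowe in two steps.
Okoye cannot reach Blom, Ueda, Nkem in two steps.
Ueda cannot reach Blom, Nkem in two steps.
Nkem cannot reach Blom in two steps.
Lowe cannot reach Blom, Okoye, Ueda, Nkem in two steps.
Kings: Blom — 1.

1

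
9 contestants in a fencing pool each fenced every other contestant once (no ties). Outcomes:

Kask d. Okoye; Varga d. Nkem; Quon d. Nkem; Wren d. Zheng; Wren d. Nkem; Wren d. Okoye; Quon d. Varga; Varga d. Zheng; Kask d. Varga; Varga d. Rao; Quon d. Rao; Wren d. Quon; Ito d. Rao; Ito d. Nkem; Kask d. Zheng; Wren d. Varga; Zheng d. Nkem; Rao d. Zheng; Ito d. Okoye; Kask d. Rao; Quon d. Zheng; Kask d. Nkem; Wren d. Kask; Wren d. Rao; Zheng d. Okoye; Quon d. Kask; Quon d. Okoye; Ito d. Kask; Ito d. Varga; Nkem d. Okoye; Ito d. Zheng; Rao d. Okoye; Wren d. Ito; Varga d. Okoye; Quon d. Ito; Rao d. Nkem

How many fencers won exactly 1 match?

1

Win totals: Rao 3, Kask 5, Wren 8, Nkem 1, Quon 7, Varga 4, Ito 6, Zheng 2, Okoye 0.
Exactly 1: Nkem — 1 fencer.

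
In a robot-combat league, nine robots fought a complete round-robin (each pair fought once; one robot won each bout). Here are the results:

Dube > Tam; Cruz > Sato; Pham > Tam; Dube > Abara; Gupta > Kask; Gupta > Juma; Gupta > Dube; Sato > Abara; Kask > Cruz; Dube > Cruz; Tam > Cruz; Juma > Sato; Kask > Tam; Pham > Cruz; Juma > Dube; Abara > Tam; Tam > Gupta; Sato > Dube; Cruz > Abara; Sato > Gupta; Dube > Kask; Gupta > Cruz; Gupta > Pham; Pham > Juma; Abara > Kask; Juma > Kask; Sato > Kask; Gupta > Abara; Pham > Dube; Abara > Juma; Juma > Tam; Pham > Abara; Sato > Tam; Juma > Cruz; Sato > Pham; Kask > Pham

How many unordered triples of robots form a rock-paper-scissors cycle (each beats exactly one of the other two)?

Win totals: Cruz 2, Pham 5, Dube 4, Abara 3, Tam 2, Juma 5, Sato 6, Kask 3, Gupta 6.
A robot with w wins dominates both others in C(w,2) triples; summing gives 1 + 10 + 6 + 3 + 1 + 10 + 15 + 3 + 15 = 64 transitive triples.
Total triples C(9,3) = 84, so cyclic triples = 84 − 64 = 20.

20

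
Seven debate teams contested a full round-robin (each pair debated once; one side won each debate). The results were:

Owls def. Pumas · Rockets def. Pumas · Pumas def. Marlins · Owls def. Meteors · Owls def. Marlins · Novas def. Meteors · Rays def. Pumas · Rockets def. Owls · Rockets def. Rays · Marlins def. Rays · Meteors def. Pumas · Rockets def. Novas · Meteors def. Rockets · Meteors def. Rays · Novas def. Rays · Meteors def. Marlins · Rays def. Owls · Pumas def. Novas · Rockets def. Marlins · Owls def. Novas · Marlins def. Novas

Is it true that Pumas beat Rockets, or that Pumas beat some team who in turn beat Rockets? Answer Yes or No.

Pumas did not beat Rockets directly.
Pumas beat Marlins, Novas, but each of them lost to Rockets. No two-step path.

No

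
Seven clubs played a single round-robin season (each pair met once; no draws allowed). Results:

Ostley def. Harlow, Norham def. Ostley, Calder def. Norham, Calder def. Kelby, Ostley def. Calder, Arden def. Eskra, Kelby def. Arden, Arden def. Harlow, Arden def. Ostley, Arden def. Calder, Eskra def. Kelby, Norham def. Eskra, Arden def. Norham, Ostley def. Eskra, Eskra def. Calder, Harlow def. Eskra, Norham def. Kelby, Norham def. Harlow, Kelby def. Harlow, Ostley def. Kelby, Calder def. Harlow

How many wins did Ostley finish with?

4

Ostley's results: beat Calder, Eskra, Kelby, Harlow; lost to Norham, Arden.
That is 4 wins.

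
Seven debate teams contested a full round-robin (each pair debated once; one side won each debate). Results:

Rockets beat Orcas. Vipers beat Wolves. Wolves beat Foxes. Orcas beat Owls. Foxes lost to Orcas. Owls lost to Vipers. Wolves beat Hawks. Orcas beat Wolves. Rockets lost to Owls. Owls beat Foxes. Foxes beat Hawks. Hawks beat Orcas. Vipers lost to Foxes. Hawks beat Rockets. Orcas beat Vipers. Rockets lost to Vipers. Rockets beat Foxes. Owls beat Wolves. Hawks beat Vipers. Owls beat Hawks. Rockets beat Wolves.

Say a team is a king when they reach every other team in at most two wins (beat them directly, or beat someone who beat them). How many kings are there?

Orcas reaches everyone (king).
Hawks reaches everyone (king).
Foxes reaches everyone (king).
Rockets reaches everyone (king).
Wolves cannot reach Owls in two steps.
Owls reaches everyone (king).
Vipers reaches everyone (king).
Kings: Orcas, Hawks, Foxes, Rockets, Owls, Vipers — 6.

6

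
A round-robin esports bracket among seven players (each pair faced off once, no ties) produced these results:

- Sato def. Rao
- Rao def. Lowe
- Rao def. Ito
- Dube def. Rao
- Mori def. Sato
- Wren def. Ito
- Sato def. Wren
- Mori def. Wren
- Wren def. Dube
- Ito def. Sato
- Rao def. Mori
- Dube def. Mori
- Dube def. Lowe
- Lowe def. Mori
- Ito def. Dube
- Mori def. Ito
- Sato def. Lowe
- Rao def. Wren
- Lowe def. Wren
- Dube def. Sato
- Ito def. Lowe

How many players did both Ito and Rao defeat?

1

Ito beat: Dube, Lowe, Sato.
Rao beat: Wren, Lowe, Ito, Mori.
Both beat: Lowe — 1.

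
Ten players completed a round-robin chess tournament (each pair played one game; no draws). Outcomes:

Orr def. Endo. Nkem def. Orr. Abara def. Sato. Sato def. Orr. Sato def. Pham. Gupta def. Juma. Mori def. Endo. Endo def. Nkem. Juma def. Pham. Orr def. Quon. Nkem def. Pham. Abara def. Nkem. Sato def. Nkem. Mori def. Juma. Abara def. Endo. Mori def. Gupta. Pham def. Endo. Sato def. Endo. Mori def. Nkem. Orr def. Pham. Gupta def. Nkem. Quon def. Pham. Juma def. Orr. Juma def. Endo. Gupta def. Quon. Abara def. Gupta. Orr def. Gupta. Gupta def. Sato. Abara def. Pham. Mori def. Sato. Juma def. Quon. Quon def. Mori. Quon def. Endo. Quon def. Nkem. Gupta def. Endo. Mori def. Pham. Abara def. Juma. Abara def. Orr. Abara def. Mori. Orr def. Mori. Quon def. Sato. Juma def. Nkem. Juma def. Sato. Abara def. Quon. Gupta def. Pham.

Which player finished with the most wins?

Abara

Win totals: Gupta 6, Sato 4, Abara 9, Orr 5, Pham 1, Quon 5, Nkem 2, Juma 6, Endo 1, Mori 6.
Abara leads with 9 wins (next highest: 6).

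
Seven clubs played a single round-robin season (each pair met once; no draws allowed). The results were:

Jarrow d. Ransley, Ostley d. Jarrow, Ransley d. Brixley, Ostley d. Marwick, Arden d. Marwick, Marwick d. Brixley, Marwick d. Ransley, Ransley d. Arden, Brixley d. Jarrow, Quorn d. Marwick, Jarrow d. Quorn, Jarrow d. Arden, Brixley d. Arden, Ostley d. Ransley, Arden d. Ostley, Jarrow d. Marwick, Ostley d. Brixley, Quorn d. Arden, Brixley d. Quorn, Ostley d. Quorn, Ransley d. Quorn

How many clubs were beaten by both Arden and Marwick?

Arden beat: Marwick, Ostley.
Marwick beat: Ransley, Brixley.
No one was beaten by both.

0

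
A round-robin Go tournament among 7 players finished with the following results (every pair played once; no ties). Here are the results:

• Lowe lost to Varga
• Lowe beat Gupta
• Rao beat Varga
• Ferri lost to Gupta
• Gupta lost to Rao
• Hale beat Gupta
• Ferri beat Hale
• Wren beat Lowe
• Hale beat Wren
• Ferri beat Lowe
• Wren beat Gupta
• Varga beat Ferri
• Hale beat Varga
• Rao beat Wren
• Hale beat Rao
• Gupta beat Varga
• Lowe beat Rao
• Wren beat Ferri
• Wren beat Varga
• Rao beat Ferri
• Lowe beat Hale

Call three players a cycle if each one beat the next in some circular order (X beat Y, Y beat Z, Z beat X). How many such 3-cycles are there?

11

Win totals: Rao 4, Ferri 2, Lowe 3, Hale 4, Varga 2, Wren 4, Gupta 2.
A player with w wins dominates both others in C(w,2) triples; summing gives 6 + 1 + 3 + 6 + 1 + 6 + 1 = 24 transitive triples.
Total triples C(7,3) = 35, so cyclic triples = 35 − 24 = 11.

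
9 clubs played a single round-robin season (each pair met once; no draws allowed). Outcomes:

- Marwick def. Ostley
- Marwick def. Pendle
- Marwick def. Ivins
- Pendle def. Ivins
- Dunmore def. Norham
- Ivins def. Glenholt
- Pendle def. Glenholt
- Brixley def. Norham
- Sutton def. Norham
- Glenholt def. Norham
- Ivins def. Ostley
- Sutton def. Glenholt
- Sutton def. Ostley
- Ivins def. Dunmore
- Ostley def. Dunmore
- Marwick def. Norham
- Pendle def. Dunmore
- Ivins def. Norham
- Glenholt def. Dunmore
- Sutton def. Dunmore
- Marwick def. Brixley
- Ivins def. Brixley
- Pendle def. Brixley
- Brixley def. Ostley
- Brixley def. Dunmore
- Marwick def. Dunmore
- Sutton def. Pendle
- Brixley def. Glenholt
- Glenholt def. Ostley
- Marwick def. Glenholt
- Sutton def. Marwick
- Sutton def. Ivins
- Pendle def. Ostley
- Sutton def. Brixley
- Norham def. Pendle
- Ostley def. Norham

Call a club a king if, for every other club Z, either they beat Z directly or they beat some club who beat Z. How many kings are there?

Sutton reaches everyone (king).
Ostley cannot reach Sutton, Ivins, Brixley, Glenholt, Marwick in two steps.
Pendle cannot reach Sutton, Marwick in two steps.
Ivins cannot reach Sutton, Marwick in two steps.
Dunmore cannot reach Sutton, Ostley, Ivins, Brixley, Glenholt, Marwick in two steps.
Brixley cannot reach Sutton, Ivins, Marwick in two steps.
Glenholt cannot reach Sutton, Ivins, Brixley, Marwick in two steps.
Marwick cannot reach Sutton in two steps.
Norham cannot reach Sutton, Marwick in two steps.
Kings: Sutton — 1.

1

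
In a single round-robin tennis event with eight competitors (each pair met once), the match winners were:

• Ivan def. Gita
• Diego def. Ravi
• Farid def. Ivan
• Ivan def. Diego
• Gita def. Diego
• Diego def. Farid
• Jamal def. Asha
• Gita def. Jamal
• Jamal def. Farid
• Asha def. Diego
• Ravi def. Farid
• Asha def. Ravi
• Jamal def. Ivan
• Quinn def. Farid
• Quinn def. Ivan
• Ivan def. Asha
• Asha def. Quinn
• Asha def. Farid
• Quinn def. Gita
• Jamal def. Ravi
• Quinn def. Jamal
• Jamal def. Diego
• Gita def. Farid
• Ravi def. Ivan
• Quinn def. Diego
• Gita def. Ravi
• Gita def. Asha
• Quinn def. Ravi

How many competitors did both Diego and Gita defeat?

2

Diego beat: Ravi, Farid.
Gita beat: Ravi, Asha, Diego, Farid, Jamal.
Both beat: Ravi, Farid — 2.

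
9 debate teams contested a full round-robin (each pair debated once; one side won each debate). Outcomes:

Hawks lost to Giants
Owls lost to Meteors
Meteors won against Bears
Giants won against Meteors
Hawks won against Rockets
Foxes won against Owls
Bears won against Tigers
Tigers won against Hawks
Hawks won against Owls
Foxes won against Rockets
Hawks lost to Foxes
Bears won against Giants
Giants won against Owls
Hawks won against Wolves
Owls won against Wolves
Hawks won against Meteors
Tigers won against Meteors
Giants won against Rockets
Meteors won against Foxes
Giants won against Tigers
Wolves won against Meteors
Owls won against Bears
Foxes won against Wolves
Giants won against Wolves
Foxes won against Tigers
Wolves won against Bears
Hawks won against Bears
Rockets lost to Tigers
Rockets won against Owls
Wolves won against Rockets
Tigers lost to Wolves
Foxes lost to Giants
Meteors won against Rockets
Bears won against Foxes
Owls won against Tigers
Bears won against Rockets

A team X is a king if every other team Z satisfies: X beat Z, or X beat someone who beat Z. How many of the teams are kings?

Wolves reaches everyone (king).
Meteors reaches everyone (king).
Giants reaches everyone (king).
Owls reaches everyone (king).
Foxes cannot reach Giants in two steps.
Rockets cannot reach Meteors, Giants, Foxes, Hawks in two steps.
Hawks reaches everyone (king).
Bears reaches everyone (king).
Tigers cannot reach Giants in two steps.
Kings: Wolves, Meteors, Giants, Owls, Hawks, Bears — 6.

6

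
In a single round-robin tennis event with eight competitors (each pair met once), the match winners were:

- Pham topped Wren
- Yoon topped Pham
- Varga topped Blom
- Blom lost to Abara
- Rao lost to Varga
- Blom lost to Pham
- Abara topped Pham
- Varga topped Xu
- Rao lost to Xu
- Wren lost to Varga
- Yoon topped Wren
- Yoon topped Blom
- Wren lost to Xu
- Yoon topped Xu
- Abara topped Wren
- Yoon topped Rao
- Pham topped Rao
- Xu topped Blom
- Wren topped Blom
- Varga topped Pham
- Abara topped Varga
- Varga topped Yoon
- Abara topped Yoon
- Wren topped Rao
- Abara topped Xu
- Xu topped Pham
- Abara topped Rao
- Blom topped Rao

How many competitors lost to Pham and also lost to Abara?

Pham beat: Blom, Rao, Wren.
Abara beat: Blom, Xu, Rao, Pham, Yoon, Varga, Wren.
Both beat: Blom, Rao, Wren — 3.

3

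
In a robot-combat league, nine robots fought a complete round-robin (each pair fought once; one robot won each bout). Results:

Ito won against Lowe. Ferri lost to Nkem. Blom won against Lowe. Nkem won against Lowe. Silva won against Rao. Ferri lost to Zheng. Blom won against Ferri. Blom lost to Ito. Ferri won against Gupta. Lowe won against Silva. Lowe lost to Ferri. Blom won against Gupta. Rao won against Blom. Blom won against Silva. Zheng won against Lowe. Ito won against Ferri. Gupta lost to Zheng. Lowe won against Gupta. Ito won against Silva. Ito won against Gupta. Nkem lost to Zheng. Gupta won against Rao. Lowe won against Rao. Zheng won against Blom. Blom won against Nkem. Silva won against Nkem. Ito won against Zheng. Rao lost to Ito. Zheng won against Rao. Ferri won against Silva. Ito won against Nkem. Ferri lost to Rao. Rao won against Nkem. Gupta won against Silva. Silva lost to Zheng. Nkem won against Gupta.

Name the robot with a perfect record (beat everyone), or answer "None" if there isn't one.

Ito

Ito has 8 wins out of 8 opponents — a perfect record.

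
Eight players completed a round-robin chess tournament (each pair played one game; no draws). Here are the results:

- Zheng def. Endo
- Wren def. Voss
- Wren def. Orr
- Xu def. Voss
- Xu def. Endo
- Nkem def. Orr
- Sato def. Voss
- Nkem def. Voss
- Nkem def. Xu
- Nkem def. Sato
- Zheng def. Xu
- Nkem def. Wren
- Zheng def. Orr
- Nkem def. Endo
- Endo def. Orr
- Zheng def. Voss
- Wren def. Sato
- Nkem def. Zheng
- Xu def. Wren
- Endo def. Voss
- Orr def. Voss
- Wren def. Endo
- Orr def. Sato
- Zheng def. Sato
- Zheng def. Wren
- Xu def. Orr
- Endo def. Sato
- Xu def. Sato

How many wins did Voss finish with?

0

Voss' results: beat no one; lost to Zheng, Endo, Nkem, Sato, Wren, Orr, Xu.
That is 0 wins.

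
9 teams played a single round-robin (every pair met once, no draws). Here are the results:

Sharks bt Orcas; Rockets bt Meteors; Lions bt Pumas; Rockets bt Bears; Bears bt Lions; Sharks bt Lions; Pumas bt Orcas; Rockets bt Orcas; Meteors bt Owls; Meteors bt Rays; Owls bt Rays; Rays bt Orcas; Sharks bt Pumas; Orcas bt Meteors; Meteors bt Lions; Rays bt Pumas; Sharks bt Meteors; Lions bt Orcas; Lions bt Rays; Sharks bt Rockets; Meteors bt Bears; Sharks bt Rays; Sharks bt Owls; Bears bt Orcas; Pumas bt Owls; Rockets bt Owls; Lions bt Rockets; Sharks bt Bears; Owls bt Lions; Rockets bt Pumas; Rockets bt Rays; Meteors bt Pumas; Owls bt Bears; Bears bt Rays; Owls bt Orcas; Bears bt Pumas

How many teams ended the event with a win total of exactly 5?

1

Win totals: Owls 4, Lions 4, Sharks 8, Meteors 5, Bears 4, Rays 2, Orcas 1, Pumas 2, Rockets 6.
Exactly 5: Meteors — 1 team.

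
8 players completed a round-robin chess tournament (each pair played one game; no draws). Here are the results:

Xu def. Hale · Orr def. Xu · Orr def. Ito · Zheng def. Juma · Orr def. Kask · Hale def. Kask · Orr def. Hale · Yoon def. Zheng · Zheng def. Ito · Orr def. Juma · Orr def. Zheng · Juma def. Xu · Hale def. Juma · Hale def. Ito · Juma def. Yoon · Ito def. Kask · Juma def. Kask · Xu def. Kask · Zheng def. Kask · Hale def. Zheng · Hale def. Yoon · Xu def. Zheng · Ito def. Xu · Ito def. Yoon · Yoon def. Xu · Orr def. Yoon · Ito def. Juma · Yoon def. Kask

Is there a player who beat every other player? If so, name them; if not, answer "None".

Orr has 7 wins out of 7 opponents — a perfect record.

Orr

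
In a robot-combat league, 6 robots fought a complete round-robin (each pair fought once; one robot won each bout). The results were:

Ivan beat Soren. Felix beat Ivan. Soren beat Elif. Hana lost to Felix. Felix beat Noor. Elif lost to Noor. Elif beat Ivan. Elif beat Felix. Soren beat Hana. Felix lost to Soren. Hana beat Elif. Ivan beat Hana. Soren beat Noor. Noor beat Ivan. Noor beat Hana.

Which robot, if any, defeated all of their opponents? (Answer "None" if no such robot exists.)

Highest win total is Soren with 4 (out of 5 possible).
Soren lost to Ivan, so no robot went undefeated.

None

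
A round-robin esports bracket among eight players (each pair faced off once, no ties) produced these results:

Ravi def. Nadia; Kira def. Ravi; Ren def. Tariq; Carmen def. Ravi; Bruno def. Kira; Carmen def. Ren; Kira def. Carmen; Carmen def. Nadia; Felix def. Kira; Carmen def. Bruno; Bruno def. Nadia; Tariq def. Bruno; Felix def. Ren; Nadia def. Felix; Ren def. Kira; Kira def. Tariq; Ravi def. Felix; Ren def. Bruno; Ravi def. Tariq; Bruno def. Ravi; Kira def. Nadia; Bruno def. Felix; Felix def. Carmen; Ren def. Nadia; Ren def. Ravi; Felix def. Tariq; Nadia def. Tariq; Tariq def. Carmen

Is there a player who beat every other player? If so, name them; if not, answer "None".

None

Highest win total is Ren with 5 (out of 7 possible).
Ren lost to Carmen, Felix, so no player went undefeated.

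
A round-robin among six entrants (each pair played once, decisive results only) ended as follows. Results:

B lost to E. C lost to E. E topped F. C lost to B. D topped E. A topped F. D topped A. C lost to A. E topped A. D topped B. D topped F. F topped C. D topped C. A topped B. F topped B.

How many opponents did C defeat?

0

C's results: beat no one; lost to A, B, D, E, F.
That is 0 wins.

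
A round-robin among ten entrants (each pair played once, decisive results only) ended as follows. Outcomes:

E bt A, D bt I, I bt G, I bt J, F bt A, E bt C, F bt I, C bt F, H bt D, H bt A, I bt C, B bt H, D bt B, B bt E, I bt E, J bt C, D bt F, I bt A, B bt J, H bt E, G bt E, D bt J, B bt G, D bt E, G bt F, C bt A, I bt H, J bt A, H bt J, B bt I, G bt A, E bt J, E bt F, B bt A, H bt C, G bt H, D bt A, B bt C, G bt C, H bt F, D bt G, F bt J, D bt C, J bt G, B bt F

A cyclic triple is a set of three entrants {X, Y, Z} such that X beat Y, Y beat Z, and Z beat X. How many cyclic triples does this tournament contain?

Win totals: A 0, B 8, C 2, D 8, E 4, F 3, G 5, H 6, I 6, J 3.
An entrant with w wins dominates both others in C(w,2) triples; summing gives 0 + 28 + 1 + 28 + 6 + 3 + 10 + 15 + 15 + 3 = 109 transitive triples.
Total triples C(10,3) = 120, so cyclic triples = 120 − 109 = 11.

11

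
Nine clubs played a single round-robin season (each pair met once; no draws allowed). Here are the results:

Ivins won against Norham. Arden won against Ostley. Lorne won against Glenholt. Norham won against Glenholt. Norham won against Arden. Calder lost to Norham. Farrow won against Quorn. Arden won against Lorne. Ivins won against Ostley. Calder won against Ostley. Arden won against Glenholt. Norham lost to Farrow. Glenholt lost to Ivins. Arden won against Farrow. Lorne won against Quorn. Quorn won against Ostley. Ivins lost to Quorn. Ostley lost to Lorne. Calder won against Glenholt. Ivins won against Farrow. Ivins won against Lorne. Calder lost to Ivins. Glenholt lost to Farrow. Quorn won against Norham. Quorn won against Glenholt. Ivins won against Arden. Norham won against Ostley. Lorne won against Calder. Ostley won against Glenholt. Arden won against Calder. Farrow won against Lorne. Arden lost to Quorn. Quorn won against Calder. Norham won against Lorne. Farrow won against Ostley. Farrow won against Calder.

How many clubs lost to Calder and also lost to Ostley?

1

Calder beat: Ostley, Glenholt.
Ostley beat: Glenholt.
Both beat: Glenholt — 1.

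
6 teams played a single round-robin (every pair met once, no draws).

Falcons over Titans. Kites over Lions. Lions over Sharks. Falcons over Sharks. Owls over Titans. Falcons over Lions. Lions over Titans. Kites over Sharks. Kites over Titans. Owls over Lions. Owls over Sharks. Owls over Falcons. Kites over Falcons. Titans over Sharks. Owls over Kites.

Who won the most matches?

Win totals: Sharks 0, Lions 2, Kites 4, Titans 1, Owls 5, Falcons 3.
Owls leads with 5 wins (next highest: 4).

Owls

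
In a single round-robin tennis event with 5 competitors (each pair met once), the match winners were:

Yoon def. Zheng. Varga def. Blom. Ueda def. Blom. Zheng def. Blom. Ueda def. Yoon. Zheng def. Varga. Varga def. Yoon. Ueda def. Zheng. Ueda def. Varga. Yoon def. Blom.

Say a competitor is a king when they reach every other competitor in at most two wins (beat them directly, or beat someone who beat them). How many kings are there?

1

Yoon cannot reach Ueda in two steps.
Varga cannot reach Ueda in two steps.
Ueda reaches everyone (king).
Blom cannot reach Yoon, Varga, Ueda, Zheng in two steps.
Zheng cannot reach Ueda in two steps.
Kings: Ueda — 1.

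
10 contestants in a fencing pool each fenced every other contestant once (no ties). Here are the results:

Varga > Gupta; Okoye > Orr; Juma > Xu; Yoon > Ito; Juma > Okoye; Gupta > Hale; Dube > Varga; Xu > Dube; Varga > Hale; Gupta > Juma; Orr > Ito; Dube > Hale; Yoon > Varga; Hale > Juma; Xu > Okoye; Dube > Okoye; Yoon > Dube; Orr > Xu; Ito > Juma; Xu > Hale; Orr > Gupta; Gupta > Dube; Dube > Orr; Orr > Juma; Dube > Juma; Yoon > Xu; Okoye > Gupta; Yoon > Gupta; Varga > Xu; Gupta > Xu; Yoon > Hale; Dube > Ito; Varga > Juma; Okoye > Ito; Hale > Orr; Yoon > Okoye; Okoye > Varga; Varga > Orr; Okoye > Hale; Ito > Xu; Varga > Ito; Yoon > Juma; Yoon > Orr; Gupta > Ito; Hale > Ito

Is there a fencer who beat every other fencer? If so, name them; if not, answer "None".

Yoon

Yoon has 9 wins out of 9 opponents — a perfect record.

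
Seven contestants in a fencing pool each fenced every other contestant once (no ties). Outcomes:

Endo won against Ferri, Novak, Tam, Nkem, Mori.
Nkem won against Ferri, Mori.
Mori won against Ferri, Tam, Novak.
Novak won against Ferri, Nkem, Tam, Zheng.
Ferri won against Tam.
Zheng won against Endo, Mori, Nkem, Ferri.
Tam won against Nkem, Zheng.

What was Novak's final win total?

4

Novak's results: beat Tam, Ferri, Zheng, Nkem; lost to Endo, Mori.
That is 4 wins.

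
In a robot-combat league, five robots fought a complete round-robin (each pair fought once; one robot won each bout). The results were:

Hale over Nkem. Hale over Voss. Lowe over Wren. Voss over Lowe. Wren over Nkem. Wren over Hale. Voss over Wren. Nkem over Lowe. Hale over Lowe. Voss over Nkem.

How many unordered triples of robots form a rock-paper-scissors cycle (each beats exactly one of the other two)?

Of the C(5,3) = 10 triples, the cyclic ones are: {Voss, Hale, Wren}; {Hale, Wren, Lowe}; {Wren, Nkem, Lowe}.
That is 3.

3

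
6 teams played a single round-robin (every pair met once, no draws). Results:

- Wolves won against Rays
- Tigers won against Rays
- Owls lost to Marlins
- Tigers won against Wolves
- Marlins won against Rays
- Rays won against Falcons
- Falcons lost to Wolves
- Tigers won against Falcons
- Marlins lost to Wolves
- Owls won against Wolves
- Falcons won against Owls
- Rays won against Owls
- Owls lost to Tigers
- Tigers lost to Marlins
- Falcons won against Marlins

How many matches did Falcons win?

Falcons' results: beat Marlins, Owls; lost to Tigers, Wolves, Rays.
That is 2 wins.

2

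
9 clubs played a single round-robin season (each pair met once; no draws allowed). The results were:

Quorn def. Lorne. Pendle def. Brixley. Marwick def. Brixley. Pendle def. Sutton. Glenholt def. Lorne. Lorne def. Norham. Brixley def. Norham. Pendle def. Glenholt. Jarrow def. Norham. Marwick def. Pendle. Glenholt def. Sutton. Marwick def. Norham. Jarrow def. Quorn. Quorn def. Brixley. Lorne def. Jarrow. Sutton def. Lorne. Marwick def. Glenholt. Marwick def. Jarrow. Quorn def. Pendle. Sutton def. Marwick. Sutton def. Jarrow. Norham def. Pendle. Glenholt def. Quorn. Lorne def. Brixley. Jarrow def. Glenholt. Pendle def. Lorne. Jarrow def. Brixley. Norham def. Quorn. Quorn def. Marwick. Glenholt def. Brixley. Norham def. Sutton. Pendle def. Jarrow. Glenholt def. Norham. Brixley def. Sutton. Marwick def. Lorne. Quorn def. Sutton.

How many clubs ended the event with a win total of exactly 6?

Win totals: Jarrow 4, Lorne 3, Quorn 5, Pendle 5, Glenholt 5, Marwick 6, Norham 3, Sutton 3, Brixley 2.
Exactly 6: Marwick — 1 club.

1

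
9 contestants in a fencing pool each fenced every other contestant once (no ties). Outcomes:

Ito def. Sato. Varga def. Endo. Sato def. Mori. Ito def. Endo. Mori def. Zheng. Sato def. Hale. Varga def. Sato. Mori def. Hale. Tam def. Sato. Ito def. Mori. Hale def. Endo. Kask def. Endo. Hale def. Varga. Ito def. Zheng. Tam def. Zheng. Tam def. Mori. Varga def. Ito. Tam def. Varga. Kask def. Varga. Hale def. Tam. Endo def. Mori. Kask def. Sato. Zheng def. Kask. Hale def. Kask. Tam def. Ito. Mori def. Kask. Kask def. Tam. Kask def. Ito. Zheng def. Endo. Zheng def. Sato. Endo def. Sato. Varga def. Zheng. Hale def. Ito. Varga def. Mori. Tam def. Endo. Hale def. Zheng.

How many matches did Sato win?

2

Sato's results: beat Mori, Hale; lost to Endo, Zheng, Ito, Kask, Tam, Varga.
That is 2 wins.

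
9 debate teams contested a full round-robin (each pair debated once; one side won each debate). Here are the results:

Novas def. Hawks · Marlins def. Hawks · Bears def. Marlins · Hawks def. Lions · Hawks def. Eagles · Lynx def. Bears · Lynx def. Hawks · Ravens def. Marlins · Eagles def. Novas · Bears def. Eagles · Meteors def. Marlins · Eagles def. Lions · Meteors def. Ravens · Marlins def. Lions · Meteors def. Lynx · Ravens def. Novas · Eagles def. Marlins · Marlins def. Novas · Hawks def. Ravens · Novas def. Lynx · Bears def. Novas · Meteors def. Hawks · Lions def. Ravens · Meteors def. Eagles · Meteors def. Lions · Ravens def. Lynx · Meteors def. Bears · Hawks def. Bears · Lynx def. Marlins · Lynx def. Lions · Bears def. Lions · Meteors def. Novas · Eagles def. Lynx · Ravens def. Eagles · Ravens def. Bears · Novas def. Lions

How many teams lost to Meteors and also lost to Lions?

Meteors beat: Lynx, Novas, Lions, Marlins, Eagles, Bears, Ravens, Hawks.
Lions beat: Ravens.
Both beat: Ravens — 1.

1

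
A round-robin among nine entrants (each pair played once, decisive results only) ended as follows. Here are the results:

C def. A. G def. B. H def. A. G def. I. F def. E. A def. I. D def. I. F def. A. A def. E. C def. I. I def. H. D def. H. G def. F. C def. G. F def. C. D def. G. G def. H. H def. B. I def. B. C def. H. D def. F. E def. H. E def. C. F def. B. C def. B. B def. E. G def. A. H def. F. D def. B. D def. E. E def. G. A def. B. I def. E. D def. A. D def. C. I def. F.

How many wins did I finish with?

I's results: beat B, E, F, H; lost to A, C, D, G.
That is 4 wins.

4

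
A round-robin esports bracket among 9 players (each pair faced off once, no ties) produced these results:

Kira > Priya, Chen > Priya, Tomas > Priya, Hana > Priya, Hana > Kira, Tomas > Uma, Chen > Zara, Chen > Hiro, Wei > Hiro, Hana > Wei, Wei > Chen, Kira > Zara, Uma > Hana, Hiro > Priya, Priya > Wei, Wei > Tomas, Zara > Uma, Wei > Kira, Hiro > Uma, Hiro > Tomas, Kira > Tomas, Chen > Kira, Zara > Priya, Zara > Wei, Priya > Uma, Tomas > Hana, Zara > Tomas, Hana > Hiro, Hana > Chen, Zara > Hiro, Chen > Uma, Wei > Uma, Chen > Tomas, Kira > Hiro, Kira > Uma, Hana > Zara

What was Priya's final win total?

2

Priya's results: beat Uma, Wei; lost to Chen, Kira, Hana, Hiro, Tomas, Zara.
That is 2 wins.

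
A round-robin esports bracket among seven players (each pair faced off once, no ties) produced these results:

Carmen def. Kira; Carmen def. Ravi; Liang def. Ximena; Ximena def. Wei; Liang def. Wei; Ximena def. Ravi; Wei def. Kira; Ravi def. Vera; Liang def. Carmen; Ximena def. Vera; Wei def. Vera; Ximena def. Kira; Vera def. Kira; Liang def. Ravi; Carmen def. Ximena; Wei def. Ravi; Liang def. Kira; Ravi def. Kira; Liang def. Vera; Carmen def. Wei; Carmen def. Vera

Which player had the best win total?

Liang

Win totals: Vera 1, Wei 3, Liang 6, Ximena 4, Ravi 2, Carmen 5, Kira 0.
Liang leads with 6 wins (next highest: 5).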